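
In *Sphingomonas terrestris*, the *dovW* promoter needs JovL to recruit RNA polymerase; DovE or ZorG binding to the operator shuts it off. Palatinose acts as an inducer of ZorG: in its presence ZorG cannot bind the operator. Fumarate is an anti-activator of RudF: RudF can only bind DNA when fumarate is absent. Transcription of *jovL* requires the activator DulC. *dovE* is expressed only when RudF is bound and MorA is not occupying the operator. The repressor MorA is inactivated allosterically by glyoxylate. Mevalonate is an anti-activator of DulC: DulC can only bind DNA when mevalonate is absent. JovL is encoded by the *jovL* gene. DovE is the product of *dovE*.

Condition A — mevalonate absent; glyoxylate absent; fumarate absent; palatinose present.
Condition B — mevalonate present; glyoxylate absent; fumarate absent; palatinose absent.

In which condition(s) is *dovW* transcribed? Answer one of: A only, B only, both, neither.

Condition A:
Mevalonate is absent, so DulC is active.
No repressor is bound and DulC is active, so *jovL* is transcribed.
So JovL is produced and active.
Glyoxylate is absent, so MorA is active.
Fumarate is absent, so RudF is active.
With repressor MorA bound, *dovE* is not transcribed.
So DovE is not produced.
Palatinose is present, so ZorG is inactive.
No repressor is bound and JovL is active, so *dovW* is transcribed.
→ *dovW* is ON in A.
Condition B:
Mevalonate is present, so DulC is inactive.
Required activator DulC is absent, so *jovL* is not transcribed.
So JovL is not produced.
Glyoxylate is absent, so MorA is active.
Fumarate is absent, so RudF is active.
With repressor MorA bound, *dovE* is not transcribed.
So DovE is not produced.
Palatinose is absent, so ZorG is active.
With repressor ZorG bound, *dovW* is not transcribed.
→ *dovW* is OFF in B.

A only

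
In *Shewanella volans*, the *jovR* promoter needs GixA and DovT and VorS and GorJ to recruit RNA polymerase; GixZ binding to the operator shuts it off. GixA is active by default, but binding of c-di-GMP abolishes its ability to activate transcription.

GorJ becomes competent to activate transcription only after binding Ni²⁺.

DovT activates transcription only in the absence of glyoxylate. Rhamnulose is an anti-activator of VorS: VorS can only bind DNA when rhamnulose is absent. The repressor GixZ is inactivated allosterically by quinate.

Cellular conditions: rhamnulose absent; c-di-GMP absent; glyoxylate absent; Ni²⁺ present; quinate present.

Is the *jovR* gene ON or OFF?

ON

c-di-GMP is absent, so GixA is active.
Glyoxylate is absent, so DovT is active.
Quinate is present, so GixZ is inactive.
Rhamnulose is absent, so VorS is active.
Ni²⁺ is present, so GorJ is active.
No repressor is bound and GixA and DovT and VorS and GorJ are active, so *jovR* is transcribed.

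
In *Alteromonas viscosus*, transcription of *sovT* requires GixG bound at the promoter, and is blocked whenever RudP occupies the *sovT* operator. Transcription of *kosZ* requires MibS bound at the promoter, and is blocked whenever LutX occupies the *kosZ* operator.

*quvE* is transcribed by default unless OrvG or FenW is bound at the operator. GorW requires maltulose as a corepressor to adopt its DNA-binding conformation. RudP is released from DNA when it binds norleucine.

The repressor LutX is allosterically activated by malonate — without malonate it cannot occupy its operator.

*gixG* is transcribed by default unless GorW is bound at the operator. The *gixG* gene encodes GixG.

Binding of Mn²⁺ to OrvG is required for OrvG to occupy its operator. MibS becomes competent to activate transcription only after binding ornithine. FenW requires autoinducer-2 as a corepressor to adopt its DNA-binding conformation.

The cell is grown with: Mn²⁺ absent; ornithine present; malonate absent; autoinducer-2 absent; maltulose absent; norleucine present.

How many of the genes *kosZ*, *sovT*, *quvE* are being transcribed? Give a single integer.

Ornithine is present, so MibS is active.
Malonate is absent, so LutX is inactive.
No repressor is bound and MibS is active, so *kosZ* is transcribed.
→ *kosZ* is ON.
Maltulose is absent, so GorW is inactive.
With no repressor bound, *gixG* is transcribed.
So GixG is produced and active.
Norleucine is present, so RudP is inactive.
No repressor is bound and GixG is active, so *sovT* is transcribed.
→ *sovT* is ON.
Mn²⁺ is absent, so OrvG is inactive.
Autoinducer-2 is absent, so FenW is inactive.
With no repressor bound, *quvE* is transcribed.
→ *quvE* is ON.
3 of the 3 genes are transcribed.

3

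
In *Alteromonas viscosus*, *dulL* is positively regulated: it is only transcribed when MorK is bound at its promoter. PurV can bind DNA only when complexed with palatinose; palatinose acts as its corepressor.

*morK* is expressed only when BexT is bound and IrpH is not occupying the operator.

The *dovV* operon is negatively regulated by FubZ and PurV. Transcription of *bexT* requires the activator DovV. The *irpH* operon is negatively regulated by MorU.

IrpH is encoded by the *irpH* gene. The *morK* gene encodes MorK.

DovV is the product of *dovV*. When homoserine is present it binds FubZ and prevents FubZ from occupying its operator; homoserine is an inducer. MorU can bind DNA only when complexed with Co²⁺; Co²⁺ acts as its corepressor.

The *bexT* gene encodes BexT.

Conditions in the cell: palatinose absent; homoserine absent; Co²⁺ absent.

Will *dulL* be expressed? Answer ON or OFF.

OFF

Homoserine is absent, so FubZ is active.
Palatinose is absent, so PurV is inactive.
With repressor FubZ bound, *dovV* is not transcribed.
So DovV is not produced.
Required activator DovV is absent, so *bexT* is not transcribed.
So BexT is not produced.
Co²⁺ is absent, so MorU is inactive.
With no repressor bound, *irpH* is transcribed.
So IrpH is produced and active.
With repressor IrpH bound, *morK* is not transcribed.
So MorK is not produced.
Required activator MorK is absent, so *dulL* is not transcribed.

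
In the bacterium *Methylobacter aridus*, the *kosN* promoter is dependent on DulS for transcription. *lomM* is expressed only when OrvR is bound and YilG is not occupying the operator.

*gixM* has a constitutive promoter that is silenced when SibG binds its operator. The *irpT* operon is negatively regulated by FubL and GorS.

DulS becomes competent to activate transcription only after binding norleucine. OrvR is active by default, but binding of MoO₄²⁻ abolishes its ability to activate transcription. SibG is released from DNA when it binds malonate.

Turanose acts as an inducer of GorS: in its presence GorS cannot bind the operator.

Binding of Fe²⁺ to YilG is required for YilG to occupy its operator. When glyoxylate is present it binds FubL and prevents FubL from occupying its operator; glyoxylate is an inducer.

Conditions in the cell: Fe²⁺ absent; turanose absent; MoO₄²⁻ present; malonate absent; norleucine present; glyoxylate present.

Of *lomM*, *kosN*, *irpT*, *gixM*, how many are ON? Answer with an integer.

MoO₄²⁻ is present, so OrvR is inactive.
Fe²⁺ is absent, so YilG is inactive.
Required activator OrvR is absent, so *lomM* is not transcribed.
→ *lomM* is OFF.
Norleucine is present, so DulS is active.
No repressor is bound and DulS is active, so *kosN* is transcribed.
→ *kosN* is ON.
Glyoxylate is present, so FubL is inactive.
Turanose is absent, so GorS is active.
With repressor GorS bound, *irpT* is not transcribed.
→ *irpT* is OFF.
Malonate is absent, so SibG is active.
With repressor SibG bound, *gixM* is not transcribed.
→ *gixM* is OFF.
1 of the 4 genes is transcribed.

1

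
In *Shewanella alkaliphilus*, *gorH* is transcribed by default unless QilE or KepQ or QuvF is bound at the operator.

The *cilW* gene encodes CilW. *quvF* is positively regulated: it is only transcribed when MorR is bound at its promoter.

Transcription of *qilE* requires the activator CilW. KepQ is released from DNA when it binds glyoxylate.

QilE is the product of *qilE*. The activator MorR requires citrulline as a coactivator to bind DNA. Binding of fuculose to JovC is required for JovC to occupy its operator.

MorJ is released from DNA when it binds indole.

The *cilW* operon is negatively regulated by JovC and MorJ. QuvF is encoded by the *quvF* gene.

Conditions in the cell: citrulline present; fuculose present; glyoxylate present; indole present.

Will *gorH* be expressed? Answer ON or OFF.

Fuculose is present, so JovC is active.
Indole is present, so MorJ is inactive.
With repressor JovC bound, *cilW* is not transcribed.
So CilW is not produced.
Required activator CilW is absent, so *qilE* is not transcribed.
So QilE is not produced.
Glyoxylate is present, so KepQ is inactive.
Citrulline is present, so MorR is active.
No repressor is bound and MorR is active, so *quvF* is transcribed.
So QuvF is produced and active.
With repressor QuvF bound, *gorH* is not transcribed.

OFF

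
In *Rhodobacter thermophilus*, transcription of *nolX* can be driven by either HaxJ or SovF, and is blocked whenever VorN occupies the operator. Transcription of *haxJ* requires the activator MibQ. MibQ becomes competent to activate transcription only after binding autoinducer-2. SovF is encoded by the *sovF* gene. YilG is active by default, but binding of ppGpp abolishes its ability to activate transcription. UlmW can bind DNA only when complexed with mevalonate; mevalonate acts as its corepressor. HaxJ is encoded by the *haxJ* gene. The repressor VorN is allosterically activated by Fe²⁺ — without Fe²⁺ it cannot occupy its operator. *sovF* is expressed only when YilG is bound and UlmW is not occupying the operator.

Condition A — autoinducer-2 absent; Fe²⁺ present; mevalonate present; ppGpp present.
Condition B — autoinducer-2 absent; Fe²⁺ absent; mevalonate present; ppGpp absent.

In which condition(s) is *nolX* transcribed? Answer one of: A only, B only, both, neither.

neither

Condition A:
Autoinducer-2 is absent, so MibQ is inactive.
Required activator MibQ is absent, so *haxJ* is not transcribed.
So HaxJ is not produced.
Fe²⁺ is present, so VorN is active.
Mevalonate is present, so UlmW is active.
ppGpp is present, so YilG is inactive.
With repressor UlmW bound, *sovF* is not transcribed.
So SovF is not produced.
With repressor VorN bound, *nolX* is not transcribed.
→ *nolX* is OFF in A.
Condition B:
Autoinducer-2 is absent, so MibQ is inactive.
Required activator MibQ is absent, so *haxJ* is not transcribed.
So HaxJ is not produced.
Fe²⁺ is absent, so VorN is inactive.
Mevalonate is present, so UlmW is active.
ppGpp is absent, so YilG is active.
With repressor UlmW bound, *sovF* is not transcribed.
So SovF is not produced.
No activator is available at the *nolX* promoter, so *nolX* is not transcribed.
→ *nolX* is OFF in B.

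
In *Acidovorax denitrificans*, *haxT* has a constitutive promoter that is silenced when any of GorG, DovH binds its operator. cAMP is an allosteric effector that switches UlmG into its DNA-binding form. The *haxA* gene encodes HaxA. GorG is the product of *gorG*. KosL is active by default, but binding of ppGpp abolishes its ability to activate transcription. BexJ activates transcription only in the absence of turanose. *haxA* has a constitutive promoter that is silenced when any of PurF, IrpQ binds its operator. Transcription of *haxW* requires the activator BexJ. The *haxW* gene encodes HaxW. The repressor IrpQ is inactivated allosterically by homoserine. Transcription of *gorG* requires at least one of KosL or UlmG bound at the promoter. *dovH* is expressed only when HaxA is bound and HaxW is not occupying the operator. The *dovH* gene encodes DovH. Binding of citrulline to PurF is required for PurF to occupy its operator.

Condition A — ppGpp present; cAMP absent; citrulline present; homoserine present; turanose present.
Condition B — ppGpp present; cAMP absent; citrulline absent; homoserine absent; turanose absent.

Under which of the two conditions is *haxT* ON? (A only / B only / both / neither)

Condition A:
ppGpp is present, so KosL is inactive.
cAMP is absent, so UlmG is inactive.
No activator is available at the *gorG* promoter, so *gorG* is not transcribed.
So GorG is not produced.
Citrulline is present, so PurF is active.
Homoserine is present, so IrpQ is inactive.
With repressor PurF bound, *haxA* is not transcribed.
So HaxA is not produced.
Turanose is present, so BexJ is inactive.
Required activator BexJ is absent, so *haxW* is not transcribed.
So HaxW is not produced.
Required activator HaxA is absent, so *dovH* is not transcribed.
So DovH is not produced.
With no repressor bound, *haxT* is transcribed.
→ *haxT* is ON in A.
Condition B:
ppGpp is present, so KosL is inactive.
cAMP is absent, so UlmG is inactive.
No activator is available at the *gorG* promoter, so *gorG* is not transcribed.
So GorG is not produced.
Citrulline is absent, so PurF is inactive.
Homoserine is absent, so IrpQ is active.
With repressor IrpQ bound, *haxA* is not transcribed.
So HaxA is not produced.
Turanose is absent, so BexJ is active.
No repressor is bound and BexJ is active, so *haxW* is transcribed.
So HaxW is produced and active.
With repressor HaxW bound, *dovH* is not transcribed.
So DovH is not produced.
With no repressor bound, *haxT* is transcribed.
→ *haxT* is ON in B.

both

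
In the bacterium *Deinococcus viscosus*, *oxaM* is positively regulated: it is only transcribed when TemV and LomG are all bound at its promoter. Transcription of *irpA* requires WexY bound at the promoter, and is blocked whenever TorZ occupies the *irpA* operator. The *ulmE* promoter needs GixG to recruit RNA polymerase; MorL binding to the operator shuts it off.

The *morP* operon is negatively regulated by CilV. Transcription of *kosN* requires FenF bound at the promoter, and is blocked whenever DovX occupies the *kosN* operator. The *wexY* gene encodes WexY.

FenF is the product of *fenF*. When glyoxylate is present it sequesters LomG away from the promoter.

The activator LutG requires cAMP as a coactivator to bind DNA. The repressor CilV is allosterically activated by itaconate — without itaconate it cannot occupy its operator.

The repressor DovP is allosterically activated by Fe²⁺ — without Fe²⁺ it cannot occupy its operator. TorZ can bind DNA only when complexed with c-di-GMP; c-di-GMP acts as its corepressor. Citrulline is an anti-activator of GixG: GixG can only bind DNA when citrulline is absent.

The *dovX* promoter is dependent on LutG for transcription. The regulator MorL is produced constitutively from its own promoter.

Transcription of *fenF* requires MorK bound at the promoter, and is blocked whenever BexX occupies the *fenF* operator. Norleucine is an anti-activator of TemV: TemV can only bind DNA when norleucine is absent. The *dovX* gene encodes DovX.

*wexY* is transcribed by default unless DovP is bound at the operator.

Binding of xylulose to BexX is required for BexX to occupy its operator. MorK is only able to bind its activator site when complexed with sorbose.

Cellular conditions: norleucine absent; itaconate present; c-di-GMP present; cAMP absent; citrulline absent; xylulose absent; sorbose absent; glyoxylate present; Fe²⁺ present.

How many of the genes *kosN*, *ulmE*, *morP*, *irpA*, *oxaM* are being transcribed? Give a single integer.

cAMP is absent, so LutG is inactive.
Required activator LutG is absent, so *dovX* is not transcribed.
So DovX is not produced.
Sorbose is absent, so MorK is inactive.
Xylulose is absent, so BexX is inactive.
Required activator MorK is absent, so *fenF* is not transcribed.
So FenF is not produced.
Required activator FenF is absent, so *kosN* is not transcribed.
→ *kosN* is OFF.
Citrulline is absent, so GixG is active.
MorL is produced constitutively and is active.
With repressor MorL bound, *ulmE* is not transcribed.
→ *ulmE* is OFF.
Itaconate is present, so CilV is active.
With repressor CilV bound, *morP* is not transcribed.
→ *morP* is OFF.
c-di-GMP is present, so TorZ is active.
Fe²⁺ is present, so DovP is active.
With repressor DovP bound, *wexY* is not transcribed.
So WexY is not produced.
With repressor TorZ bound, *irpA* is not transcribed.
→ *irpA* is OFF.
Norleucine is absent, so TemV is active.
Glyoxylate is present, so LomG is inactive.
Required activator LomG is absent, so *oxaM* is not transcribed.
→ *oxaM* is OFF.
0 of the 5 genes are transcribed.

0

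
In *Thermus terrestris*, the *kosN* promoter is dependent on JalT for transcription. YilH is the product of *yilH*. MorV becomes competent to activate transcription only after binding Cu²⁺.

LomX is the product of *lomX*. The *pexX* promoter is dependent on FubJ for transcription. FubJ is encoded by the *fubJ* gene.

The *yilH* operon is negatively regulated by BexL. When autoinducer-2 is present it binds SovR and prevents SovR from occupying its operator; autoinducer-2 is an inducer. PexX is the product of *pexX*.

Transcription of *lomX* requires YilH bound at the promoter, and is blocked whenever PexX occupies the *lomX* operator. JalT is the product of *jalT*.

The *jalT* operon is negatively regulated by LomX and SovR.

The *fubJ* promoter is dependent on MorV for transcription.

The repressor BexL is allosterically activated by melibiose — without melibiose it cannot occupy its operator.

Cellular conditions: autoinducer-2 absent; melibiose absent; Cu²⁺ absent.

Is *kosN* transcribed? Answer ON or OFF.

OFF

Cu²⁺ is absent, so MorV is inactive.
Required activator MorV is absent, so *fubJ* is not transcribed.
So FubJ is not produced.
Required activator FubJ is absent, so *pexX* is not transcribed.
So PexX is not produced.
Melibiose is absent, so BexL is inactive.
With no repressor bound, *yilH* is transcribed.
So YilH is produced and active.
No repressor is bound and YilH is active, so *lomX* is transcribed.
So LomX is produced and active.
Autoinducer-2 is absent, so SovR is active.
With repressor LomX bound, *jalT* is not transcribed.
So JalT is not produced.
Required activator JalT is absent, so *kosN* is not transcribed.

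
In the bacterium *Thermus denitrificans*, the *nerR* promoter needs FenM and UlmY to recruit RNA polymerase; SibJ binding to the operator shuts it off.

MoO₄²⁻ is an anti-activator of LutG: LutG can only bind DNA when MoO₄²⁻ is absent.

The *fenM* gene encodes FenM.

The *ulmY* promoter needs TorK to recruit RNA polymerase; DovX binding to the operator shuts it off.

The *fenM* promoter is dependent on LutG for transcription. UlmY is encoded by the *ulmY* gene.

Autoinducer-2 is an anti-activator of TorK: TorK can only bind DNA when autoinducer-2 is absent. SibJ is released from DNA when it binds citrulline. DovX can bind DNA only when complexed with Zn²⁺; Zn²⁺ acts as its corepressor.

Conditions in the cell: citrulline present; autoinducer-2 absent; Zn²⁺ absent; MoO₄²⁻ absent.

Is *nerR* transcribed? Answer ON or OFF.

ON

MoO₄²⁻ is absent, so LutG is active.
No repressor is bound and LutG is active, so *fenM* is transcribed.
So FenM is produced and active.
Autoinducer-2 is absent, so TorK is active.
Zn²⁺ is absent, so DovX is inactive.
No repressor is bound and TorK is active, so *ulmY* is transcribed.
So UlmY is produced and active.
Citrulline is present, so SibJ is inactive.
No repressor is bound and FenM and UlmY are active, so *nerR* is transcribed.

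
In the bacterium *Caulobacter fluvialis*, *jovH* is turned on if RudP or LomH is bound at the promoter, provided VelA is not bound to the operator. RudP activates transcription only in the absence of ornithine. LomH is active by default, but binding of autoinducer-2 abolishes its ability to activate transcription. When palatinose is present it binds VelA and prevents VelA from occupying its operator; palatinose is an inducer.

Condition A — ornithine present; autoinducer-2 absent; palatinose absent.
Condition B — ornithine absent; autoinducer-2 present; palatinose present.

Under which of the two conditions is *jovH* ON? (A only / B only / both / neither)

B only

Condition A:
Ornithine is present, so RudP is inactive.
Autoinducer-2 is absent, so LomH is active.
Palatinose is absent, so VelA is active.
With repressor VelA bound, *jovH* is not transcribed.
→ *jovH* is OFF in A.
Condition B:
Ornithine is absent, so RudP is active.
Autoinducer-2 is present, so LomH is inactive.
Palatinose is present, so VelA is inactive.
Activator RudP is present, so *jovH* is transcribed.
→ *jovH* is ON in B.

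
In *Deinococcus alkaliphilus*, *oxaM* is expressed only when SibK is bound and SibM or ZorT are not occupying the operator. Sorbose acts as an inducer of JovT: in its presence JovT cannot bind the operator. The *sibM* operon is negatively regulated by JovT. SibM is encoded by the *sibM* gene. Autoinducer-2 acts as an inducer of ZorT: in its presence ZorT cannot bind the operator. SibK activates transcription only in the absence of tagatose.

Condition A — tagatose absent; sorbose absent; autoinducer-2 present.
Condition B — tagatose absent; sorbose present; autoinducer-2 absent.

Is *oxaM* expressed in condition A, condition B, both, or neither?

Condition A:
Tagatose is absent, so SibK is active.
Sorbose is absent, so JovT is active.
With repressor JovT bound, *sibM* is not transcribed.
So SibM is not produced.
Autoinducer-2 is present, so ZorT is inactive.
No repressor is bound and SibK is active, so *oxaM* is transcribed.
→ *oxaM* is ON in A.
Condition B:
Tagatose is absent, so SibK is active.
Sorbose is present, so JovT is inactive.
With no repressor bound, *sibM* is transcribed.
So SibM is produced and active.
Autoinducer-2 is absent, so ZorT is active.
With repressor SibM bound, *oxaM* is not transcribed.
→ *oxaM* is OFF in B.

A only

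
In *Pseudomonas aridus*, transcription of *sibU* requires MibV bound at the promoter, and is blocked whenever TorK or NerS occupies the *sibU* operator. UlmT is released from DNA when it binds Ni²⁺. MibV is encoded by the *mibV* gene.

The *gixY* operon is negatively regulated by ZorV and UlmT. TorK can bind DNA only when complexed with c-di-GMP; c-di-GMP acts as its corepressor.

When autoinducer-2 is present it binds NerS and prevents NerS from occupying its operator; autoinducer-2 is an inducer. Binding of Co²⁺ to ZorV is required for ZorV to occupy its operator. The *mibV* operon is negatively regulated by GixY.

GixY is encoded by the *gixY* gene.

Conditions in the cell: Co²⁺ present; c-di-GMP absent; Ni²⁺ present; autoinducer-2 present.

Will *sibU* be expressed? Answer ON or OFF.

c-di-GMP is absent, so TorK is inactive.
Co²⁺ is present, so ZorV is active.
Ni²⁺ is present, so UlmT is inactive.
With repressor ZorV bound, *gixY* is not transcribed.
So GixY is not produced.
With no repressor bound, *mibV* is transcribed.
So MibV is produced and active.
Autoinducer-2 is present, so NerS is inactive.
No repressor is bound and MibV is active, so *sibU* is transcribed.

ON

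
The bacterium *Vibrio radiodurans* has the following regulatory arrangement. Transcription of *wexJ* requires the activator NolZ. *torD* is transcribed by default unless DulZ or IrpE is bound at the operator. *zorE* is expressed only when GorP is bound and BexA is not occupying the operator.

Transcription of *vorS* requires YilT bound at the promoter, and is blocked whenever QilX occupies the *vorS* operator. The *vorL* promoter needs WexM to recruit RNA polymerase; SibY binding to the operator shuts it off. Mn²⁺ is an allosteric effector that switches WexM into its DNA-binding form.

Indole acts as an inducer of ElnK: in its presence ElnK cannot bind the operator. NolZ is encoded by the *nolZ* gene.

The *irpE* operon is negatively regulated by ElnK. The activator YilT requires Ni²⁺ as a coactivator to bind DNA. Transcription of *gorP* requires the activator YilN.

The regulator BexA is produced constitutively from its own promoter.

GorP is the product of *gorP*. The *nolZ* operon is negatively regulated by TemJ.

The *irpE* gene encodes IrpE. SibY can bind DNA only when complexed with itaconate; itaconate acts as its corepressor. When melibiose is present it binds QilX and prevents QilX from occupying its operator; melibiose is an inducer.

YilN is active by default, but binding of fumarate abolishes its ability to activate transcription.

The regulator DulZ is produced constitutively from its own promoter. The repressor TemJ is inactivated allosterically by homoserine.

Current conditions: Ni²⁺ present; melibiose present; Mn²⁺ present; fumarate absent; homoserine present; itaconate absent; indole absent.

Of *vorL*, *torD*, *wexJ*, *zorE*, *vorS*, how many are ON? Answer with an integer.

Mn²⁺ is present, so WexM is active.
Itaconate is absent, so SibY is inactive.
No repressor is bound and WexM is active, so *vorL* is transcribed.
→ *vorL* is ON.
DulZ is produced constitutively and is active.
Indole is absent, so ElnK is active.
With repressor ElnK bound, *irpE* is not transcribed.
So IrpE is not produced.
With repressor DulZ bound, *torD* is not transcribed.
→ *torD* is OFF.
Homoserine is present, so TemJ is inactive.
With no repressor bound, *nolZ* is transcribed.
So NolZ is produced and active.
No repressor is bound and NolZ is active, so *wexJ* is transcribed.
→ *wexJ* is ON.
Fumarate is absent, so YilN is active.
No repressor is bound and YilN is active, so *gorP* is transcribed.
So GorP is produced and active.
BexA is produced constitutively and is active.
With repressor BexA bound, *zorE* is not transcribed.
→ *zorE* is OFF.
Melibiose is present, so QilX is inactive.
Ni²⁺ is present, so YilT is active.
No repressor is bound and YilT is active, so *vorS* is transcribed.
→ *vorS* is ON.
3 of the 5 genes are transcribed.

3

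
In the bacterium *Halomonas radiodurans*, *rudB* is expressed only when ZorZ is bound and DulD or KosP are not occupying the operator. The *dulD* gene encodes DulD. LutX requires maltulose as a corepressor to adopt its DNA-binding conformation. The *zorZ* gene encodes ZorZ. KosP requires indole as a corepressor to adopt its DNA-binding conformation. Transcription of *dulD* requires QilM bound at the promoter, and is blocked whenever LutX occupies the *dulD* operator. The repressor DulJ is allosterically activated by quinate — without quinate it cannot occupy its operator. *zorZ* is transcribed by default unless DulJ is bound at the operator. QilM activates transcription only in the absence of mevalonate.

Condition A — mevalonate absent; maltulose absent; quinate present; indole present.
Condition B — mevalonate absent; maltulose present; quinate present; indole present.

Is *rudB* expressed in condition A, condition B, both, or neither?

neither

Condition A:
Mevalonate is absent, so QilM is active.
Maltulose is absent, so LutX is inactive.
No repressor is bound and QilM is active, so *dulD* is transcribed.
So DulD is produced and active.
Quinate is present, so DulJ is active.
With repressor DulJ bound, *zorZ* is not transcribed.
So ZorZ is not produced.
Indole is present, so KosP is active.
With repressor DulD bound, *rudB* is not transcribed.
→ *rudB* is OFF in A.
Condition B:
Mevalonate is absent, so QilM is active.
Maltulose is present, so LutX is active.
With repressor LutX bound, *dulD* is not transcribed.
So DulD is not produced.
Quinate is present, so DulJ is active.
With repressor DulJ bound, *zorZ* is not transcribed.
So ZorZ is not produced.
Indole is present, so KosP is active.
With repressor KosP bound, *rudB* is not transcribed.
→ *rudB* is OFF in B.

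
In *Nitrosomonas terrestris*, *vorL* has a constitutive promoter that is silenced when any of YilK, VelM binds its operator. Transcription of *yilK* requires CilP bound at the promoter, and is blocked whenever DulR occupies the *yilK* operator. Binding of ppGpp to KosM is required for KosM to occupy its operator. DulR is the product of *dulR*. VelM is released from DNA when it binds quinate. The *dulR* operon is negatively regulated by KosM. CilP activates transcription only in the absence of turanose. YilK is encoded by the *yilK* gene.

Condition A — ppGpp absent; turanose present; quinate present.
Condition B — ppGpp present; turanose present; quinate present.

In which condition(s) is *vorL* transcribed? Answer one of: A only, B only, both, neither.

both

Condition A:
ppGpp is absent, so KosM is inactive.
With no repressor bound, *dulR* is transcribed.
So DulR is produced and active.
Turanose is present, so CilP is inactive.
With repressor DulR bound, *yilK* is not transcribed.
So YilK is not produced.
Quinate is present, so VelM is inactive.
With no repressor bound, *vorL* is transcribed.
→ *vorL* is ON in A.
Condition B:
ppGpp is present, so KosM is active.
With repressor KosM bound, *dulR* is not transcribed.
So DulR is not produced.
Turanose is present, so CilP is inactive.
Required activator CilP is absent, so *yilK* is not transcribed.
So YilK is not produced.
Quinate is present, so VelM is inactive.
With no repressor bound, *vorL* is transcribed.
→ *vorL* is ON in B.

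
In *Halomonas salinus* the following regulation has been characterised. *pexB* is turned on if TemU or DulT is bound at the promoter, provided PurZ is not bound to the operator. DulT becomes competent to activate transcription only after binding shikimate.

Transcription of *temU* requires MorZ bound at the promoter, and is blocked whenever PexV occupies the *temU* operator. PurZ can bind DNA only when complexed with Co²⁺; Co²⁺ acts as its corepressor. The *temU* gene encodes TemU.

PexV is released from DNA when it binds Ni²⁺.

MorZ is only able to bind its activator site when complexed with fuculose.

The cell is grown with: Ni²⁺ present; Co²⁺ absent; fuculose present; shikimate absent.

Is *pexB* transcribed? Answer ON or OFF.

ON

Co²⁺ is absent, so PurZ is inactive.
Ni²⁺ is present, so PexV is inactive.
Fuculose is present, so MorZ is active.
No repressor is bound and MorZ is active, so *temU* is transcribed.
So TemU is produced and active.
Shikimate is absent, so DulT is inactive.
Activator TemU is present, so *pexB* is transcribed.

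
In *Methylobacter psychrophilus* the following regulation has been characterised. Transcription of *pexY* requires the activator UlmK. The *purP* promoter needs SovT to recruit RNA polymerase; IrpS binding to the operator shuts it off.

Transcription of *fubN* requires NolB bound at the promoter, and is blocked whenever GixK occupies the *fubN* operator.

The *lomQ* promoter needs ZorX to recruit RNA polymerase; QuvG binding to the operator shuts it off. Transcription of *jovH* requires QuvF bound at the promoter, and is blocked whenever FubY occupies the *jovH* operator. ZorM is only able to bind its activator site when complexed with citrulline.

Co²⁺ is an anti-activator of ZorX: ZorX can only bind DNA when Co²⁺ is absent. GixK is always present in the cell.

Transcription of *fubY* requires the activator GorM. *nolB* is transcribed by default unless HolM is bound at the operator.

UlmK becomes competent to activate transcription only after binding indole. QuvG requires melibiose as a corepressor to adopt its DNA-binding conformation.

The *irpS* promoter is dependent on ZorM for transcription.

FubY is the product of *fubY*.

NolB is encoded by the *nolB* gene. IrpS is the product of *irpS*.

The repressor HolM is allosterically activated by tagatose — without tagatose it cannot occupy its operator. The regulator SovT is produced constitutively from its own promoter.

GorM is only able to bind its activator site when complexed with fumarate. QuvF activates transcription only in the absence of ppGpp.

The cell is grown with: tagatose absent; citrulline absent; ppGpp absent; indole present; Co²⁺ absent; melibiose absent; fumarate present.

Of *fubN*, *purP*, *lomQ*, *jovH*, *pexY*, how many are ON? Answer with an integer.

3

Tagatose is absent, so HolM is inactive.
With no repressor bound, *nolB* is transcribed.
So NolB is produced and active.
GixK is produced constitutively and is active.
With repressor GixK bound, *fubN* is not transcribed.
→ *fubN* is OFF.
SovT is produced constitutively and is active.
Citrulline is absent, so ZorM is inactive.
Required activator ZorM is absent, so *irpS* is not transcribed.
So IrpS is not produced.
No repressor is bound and SovT is active, so *purP* is transcribed.
→ *purP* is ON.
Melibiose is absent, so QuvG is inactive.
Co²⁺ is absent, so ZorX is active.
No repressor is bound and ZorX is active, so *lomQ* is transcribed.
→ *lomQ* is ON.
Fumarate is present, so GorM is active.
No repressor is bound and GorM is active, so *fubY* is transcribed.
So FubY is produced and active.
ppGpp is absent, so QuvF is active.
With repressor FubY bound, *jovH* is not transcribed.
→ *jovH* is OFF.
Indole is present, so UlmK is active.
No repressor is bound and UlmK is active, so *pexY* is transcribed.
→ *pexY* is ON.
3 of the 5 genes are transcribed.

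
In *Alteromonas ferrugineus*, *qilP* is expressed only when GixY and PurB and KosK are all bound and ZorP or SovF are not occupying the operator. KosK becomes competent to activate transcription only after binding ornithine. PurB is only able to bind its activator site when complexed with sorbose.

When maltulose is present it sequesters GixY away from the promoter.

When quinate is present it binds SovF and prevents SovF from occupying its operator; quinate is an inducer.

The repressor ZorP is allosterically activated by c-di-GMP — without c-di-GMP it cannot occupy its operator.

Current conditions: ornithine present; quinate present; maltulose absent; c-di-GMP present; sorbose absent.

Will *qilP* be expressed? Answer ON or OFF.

OFF

c-di-GMP is present, so ZorP is active.
Maltulose is absent, so GixY is active.
Sorbose is absent, so PurB is inactive.
Quinate is present, so SovF is inactive.
Ornithine is present, so KosK is active.
With repressor ZorP bound, *qilP* is not transcribed.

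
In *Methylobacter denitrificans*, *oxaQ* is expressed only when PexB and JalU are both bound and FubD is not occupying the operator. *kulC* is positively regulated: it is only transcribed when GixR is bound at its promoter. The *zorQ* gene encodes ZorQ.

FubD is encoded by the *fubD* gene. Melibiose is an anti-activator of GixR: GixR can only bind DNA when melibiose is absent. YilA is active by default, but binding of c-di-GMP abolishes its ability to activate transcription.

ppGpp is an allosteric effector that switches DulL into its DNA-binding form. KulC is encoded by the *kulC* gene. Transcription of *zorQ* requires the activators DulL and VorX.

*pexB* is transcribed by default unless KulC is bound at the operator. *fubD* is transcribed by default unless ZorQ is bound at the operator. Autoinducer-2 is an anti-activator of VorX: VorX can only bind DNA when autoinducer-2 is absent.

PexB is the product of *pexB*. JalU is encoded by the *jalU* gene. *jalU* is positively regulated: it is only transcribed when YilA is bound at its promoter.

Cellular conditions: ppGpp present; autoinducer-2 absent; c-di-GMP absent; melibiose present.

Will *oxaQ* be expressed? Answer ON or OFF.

ON

Melibiose is present, so GixR is inactive.
Required activator GixR is absent, so *kulC* is not transcribed.
So KulC is not produced.
With no repressor bound, *pexB* is transcribed.
So PexB is produced and active.
c-di-GMP is absent, so YilA is active.
No repressor is bound and YilA is active, so *jalU* is transcribed.
So JalU is produced and active.
ppGpp is present, so DulL is active.
Autoinducer-2 is absent, so VorX is active.
No repressor is bound and DulL and VorX are active, so *zorQ* is transcribed.
So ZorQ is produced and active.
With repressor ZorQ bound, *fubD* is not transcribed.
So FubD is not produced.
No repressor is bound and PexB and JalU are active, so *oxaQ* is transcribed.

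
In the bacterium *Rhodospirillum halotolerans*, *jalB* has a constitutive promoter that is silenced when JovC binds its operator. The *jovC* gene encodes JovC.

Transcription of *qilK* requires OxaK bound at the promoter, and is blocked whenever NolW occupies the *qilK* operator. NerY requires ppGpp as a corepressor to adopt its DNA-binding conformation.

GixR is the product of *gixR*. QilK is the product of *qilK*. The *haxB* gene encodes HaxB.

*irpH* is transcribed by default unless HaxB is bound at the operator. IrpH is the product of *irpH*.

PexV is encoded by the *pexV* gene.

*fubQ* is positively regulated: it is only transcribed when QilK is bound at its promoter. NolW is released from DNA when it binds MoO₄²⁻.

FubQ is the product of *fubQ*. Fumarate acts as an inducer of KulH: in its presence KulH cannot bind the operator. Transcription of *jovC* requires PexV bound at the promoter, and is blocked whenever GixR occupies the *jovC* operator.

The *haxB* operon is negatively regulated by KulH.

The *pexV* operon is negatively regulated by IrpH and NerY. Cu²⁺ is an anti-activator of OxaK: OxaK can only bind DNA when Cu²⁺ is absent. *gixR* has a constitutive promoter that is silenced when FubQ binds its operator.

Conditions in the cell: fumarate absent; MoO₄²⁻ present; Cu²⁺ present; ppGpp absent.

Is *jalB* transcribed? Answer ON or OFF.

MoO₄²⁻ is present, so NolW is inactive.
Cu²⁺ is present, so OxaK is inactive.
Required activator OxaK is absent, so *qilK* is not transcribed.
So QilK is not produced.
Required activator QilK is absent, so *fubQ* is not transcribed.
So FubQ is not produced.
With no repressor bound, *gixR* is transcribed.
So GixR is produced and active.
Fumarate is absent, so KulH is active.
With repressor KulH bound, *haxB* is not transcribed.
So HaxB is not produced.
With no repressor bound, *irpH* is transcribed.
So IrpH is produced and active.
ppGpp is absent, so NerY is inactive.
With repressor IrpH bound, *pexV* is not transcribed.
So PexV is not produced.
With repressor GixR bound, *jovC* is not transcribed.
So JovC is not produced.
With no repressor bound, *jalB* is transcribed.

ON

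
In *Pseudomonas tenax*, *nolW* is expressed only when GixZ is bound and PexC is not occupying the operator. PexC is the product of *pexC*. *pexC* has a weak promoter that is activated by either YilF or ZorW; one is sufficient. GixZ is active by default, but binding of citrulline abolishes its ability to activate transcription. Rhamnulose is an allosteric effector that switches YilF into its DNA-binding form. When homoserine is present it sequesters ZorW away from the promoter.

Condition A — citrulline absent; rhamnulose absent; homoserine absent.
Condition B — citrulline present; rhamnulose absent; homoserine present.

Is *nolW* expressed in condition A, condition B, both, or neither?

Condition A:
Citrulline is absent, so GixZ is active.
Rhamnulose is absent, so YilF is inactive.
Homoserine is absent, so ZorW is active.
Activator ZorW is present, so *pexC* is transcribed.
So PexC is produced and active.
With repressor PexC bound, *nolW* is not transcribed.
→ *nolW* is OFF in A.
Condition B:
Citrulline is present, so GixZ is inactive.
Rhamnulose is absent, so YilF is inactive.
Homoserine is present, so ZorW is inactive.
No activator is available at the *pexC* promoter, so *pexC* is not transcribed.
So PexC is not produced.
Required activator GixZ is absent, so *nolW* is not transcribed.
→ *nolW* is OFF in B.

neither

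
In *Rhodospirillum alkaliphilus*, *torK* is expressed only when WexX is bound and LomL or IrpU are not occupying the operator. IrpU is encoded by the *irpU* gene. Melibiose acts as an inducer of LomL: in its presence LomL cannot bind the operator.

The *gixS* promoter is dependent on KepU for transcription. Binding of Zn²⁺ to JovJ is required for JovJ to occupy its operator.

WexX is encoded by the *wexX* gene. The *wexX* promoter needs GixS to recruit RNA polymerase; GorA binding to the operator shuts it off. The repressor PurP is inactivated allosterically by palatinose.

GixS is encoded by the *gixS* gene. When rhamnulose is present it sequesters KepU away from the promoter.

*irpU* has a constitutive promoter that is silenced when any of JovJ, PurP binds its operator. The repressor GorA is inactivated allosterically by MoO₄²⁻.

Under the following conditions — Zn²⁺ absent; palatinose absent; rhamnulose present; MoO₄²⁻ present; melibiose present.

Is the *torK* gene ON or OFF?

OFF

Rhamnulose is present, so KepU is inactive.
Required activator KepU is absent, so *gixS* is not transcribed.
So GixS is not produced.
MoO₄²⁻ is present, so GorA is inactive.
Required activator GixS is absent, so *wexX* is not transcribed.
So WexX is not produced.
Melibiose is present, so LomL is inactive.
Zn²⁺ is absent, so JovJ is inactive.
Palatinose is absent, so PurP is active.
With repressor PurP bound, *irpU* is not transcribed.
So IrpU is not produced.
Required activator WexX is absent, so *torK* is not transcribed.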